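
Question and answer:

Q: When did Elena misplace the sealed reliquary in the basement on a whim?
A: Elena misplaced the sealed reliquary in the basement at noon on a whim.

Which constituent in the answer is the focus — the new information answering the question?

The wh-word "when" asks about the time.
In the answer, "Elena", "the sealed reliquary", "on a whim" and "in the basement" are given — repeated from the question.
The constituent filling the time gap is "at noon"; that is the focus and would carry nuclear stress.

at noon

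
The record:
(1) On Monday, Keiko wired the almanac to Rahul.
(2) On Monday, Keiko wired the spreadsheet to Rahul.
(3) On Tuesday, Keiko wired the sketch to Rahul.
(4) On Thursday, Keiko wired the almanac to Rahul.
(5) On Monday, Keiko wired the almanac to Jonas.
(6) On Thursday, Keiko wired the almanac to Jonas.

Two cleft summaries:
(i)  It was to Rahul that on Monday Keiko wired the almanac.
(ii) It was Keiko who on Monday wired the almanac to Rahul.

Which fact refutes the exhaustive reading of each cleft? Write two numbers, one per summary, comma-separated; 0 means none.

Summary (i) focuses "Rahul" (the recipient); background same agent, thing, setting (Keiko / the almanac / on Monday). Fact (5) matches that background with recipient = Jonas — refutes (i).
Summary (ii) focuses "Keiko" (the agent); background same thing, recipient, setting (the almanac / Rahul / on Monday). No fact matches that background with a different agent, so 0.

5, 0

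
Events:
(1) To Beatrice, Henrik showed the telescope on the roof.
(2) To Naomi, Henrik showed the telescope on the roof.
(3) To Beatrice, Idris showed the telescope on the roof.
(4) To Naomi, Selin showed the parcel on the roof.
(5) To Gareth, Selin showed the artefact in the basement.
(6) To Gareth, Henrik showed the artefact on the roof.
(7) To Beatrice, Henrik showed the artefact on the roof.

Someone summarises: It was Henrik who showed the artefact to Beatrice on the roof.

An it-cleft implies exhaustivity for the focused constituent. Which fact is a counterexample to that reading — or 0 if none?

Focus of the cleft: "Henrik" (the agent). Presupposed background: thing = the artefact, recipient = Beatrice, setting = on the roof.
Exhaustivity: Henrik is the only agent satisfying that background.
No listed fact matches the background with a different agent. Exhaustivity holds.

0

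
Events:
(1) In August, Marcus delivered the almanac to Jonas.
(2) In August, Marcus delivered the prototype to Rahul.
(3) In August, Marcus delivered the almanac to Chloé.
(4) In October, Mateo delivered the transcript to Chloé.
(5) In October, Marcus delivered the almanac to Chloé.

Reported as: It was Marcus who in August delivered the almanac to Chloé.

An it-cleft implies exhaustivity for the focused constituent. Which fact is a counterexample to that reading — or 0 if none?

The cleft puts "Marcus" in focus and presupposes the open proposition with same thing, recipient, setting (the almanac / Chloé / in August).
Exhaustivity: Marcus is the only agent satisfying that background.
Every other fact differs from the presupposition on some backgrounded slot, so none challenges the exhaustivity.

0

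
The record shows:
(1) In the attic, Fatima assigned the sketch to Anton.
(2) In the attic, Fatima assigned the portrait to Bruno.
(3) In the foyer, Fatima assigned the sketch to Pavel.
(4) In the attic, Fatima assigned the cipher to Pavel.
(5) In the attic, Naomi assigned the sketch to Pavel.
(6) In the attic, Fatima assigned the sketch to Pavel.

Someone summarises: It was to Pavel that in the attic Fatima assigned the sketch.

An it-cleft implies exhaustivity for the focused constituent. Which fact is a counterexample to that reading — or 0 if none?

Focus of the cleft: "Pavel" (the recipient). Presupposed background: Fatima as agent and the sketch as thing and in the attic as setting.
The exhaustive reading says no other recipient fits that background.
Fact (1) shares the background but with recipient = Anton; exhaustivity is violated.

1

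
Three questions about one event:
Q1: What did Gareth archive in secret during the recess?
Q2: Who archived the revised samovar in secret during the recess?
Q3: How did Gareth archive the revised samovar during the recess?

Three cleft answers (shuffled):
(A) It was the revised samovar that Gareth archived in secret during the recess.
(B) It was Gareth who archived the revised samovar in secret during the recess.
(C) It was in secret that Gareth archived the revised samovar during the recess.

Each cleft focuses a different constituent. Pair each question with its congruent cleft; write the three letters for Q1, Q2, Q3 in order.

Q1 asks about the direct object; cleft (A) focuses "the revised samovar", which is the direct object — so Q1 → A.
Q2 asks about the subject (agent); cleft (B) focuses "Gareth", which is the subject (agent) — so Q2 → B.
Q3 asks about the manner; cleft (C) focuses "in secret", which is the manner — so Q3 → C.
Mapping: Q1→A, Q2→B, Q3→C.

ABC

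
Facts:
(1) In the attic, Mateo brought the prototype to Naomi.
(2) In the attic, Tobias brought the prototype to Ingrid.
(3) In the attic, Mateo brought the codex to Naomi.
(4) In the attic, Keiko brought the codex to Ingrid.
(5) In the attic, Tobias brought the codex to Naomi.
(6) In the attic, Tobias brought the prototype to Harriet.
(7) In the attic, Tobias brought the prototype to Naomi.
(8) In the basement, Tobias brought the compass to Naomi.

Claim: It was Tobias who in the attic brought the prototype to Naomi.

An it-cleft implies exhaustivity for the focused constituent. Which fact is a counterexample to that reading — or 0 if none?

The cleft puts "Tobias" in focus and presupposes the open proposition with same thing, recipient, setting (the prototype / Naomi / in the attic).
The exhaustive reading says no other agent fits that background.
Fact (1) shares the background but with agent = Mateo; exhaustivity is violated.

1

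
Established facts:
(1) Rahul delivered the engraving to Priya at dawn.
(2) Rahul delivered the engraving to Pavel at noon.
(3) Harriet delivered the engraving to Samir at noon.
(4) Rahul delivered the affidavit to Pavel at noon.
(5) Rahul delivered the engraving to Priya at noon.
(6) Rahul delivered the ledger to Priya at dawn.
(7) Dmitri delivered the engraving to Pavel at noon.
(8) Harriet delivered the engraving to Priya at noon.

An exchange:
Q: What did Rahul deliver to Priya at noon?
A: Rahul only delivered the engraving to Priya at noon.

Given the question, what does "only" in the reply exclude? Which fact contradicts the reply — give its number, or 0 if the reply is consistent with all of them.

The question "What did ...?" targets the thing, so in the reply the focus falls on "the engraving".
So "only" ranges over things; the rest (agent = Rahul, recipient = Priya, setting = at noon) is presupposed.
No listed fact shares that background with another thing. Nothing contradicts the reply.
(Fact (1) would refute a reading with focus on the setting — but that is not what the question asks.)

0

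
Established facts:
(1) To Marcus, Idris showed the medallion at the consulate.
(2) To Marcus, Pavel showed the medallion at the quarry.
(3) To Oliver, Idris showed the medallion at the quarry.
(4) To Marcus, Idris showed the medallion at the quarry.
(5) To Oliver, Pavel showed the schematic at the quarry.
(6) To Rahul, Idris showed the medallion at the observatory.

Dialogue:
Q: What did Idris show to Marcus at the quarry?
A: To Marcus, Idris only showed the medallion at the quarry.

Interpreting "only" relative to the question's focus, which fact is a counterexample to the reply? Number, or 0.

The question "What did ...?" targets the thing, so in the reply the focus falls on "the medallion".
So "only" ranges over things; the rest (same agent, recipient, setting (Idris / Marcus / at the quarry)) is presupposed.
No fact keeps same agent, recipient, setting (Idris / Marcus / at the quarry) while changing the thing; every other fact differs on something backgrounded. The reply stands.
(Fact (1) would refute a reading with focus on the setting — but that is not what the question asks.)

0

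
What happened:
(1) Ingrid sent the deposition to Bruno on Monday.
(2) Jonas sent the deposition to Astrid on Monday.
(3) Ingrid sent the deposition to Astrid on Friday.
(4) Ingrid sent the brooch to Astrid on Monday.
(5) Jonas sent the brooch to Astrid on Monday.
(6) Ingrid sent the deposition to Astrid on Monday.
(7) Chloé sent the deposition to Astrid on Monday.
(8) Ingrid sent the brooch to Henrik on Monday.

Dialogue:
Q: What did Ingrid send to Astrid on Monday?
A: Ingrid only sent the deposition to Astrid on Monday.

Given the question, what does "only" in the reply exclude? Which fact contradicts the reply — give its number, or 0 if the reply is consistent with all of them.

4

Answering "What did ...?" puts focus on the thing — here, "the deposition".
"Only" then excludes alternative things while the background — same agent, recipient, setting (Ingrid / Astrid / on Monday) — is held fixed.
Fact (4) shares the background with a different thing (the brooch) — counterexample.
(Fact (3) would refute a reading with focus on the setting — but that is not what the question asks.)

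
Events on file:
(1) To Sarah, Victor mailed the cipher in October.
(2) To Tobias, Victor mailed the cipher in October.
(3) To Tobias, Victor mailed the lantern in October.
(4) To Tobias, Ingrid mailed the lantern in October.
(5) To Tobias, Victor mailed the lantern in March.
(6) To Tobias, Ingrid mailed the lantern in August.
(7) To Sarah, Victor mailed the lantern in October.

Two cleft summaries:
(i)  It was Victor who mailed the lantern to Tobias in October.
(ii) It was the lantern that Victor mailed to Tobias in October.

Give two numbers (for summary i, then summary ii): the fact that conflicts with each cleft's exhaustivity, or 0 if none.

(i): focus "Victor". Looking for thing = the lantern, recipient = Tobias, setting = in October with some other agent — fact (4) has Ingrid there. Refuted.
(ii): focus "the lantern". Looking for agent = Victor, recipient = Tobias, setting = in October with some other thing — fact (2) has the cipher there. Refuted.

4, 2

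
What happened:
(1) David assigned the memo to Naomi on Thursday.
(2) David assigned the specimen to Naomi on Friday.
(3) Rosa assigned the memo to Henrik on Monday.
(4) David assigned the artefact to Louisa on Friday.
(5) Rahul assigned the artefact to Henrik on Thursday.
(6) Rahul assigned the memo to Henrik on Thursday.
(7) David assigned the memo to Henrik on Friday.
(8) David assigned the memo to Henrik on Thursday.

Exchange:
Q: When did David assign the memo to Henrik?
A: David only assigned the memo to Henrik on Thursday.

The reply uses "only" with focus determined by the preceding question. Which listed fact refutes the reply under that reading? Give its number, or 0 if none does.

7

Answering "When did ...?" puts focus on the setting — here, "on Thursday".
So "only" ranges over settings; the rest (David as agent and the memo as thing and Henrik as recipient) is presupposed.
Fact (7) shares the background with a different setting (on Friday) — counterexample.
(Fact (1) would refute a reading with focus on the recipient — but that is not what the question asks.)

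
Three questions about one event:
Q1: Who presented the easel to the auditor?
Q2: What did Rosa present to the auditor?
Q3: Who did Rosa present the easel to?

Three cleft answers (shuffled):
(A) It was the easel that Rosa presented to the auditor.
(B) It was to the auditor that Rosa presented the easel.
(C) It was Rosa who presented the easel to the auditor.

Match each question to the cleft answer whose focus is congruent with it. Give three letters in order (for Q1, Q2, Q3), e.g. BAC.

CAB

Q1 asks about the subject (agent); cleft (C) focuses "Rosa", which is the subject (agent) — so Q1 → C.
Q2 asks about the direct object; cleft (A) focuses "the easel", which is the direct object — so Q2 → A.
Q3 asks about the recipient; cleft (B) focuses "to the auditor", which is the recipient — so Q3 → B.
Mapping: Q1→C, Q2→A, Q3→B.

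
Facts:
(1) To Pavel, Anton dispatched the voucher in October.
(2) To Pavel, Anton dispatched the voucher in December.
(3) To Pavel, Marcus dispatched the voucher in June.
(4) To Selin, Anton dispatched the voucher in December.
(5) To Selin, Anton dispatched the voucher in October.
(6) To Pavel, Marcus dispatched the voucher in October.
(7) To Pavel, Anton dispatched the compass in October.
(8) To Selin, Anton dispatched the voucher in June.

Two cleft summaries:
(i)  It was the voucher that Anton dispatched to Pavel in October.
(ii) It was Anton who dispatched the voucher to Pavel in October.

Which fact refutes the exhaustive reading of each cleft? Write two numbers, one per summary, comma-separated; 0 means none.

Summary (i) focuses "the voucher" (the thing); background Anton as agent and Pavel as recipient and in October as setting. Fact (7) matches that background with thing = the compass — refutes (i).
Summary (ii) focuses "Anton" (the agent); background the voucher as thing and Pavel as recipient and in October as setting. Fact (6) matches that background with agent = Marcus — refutes (ii).

7, 6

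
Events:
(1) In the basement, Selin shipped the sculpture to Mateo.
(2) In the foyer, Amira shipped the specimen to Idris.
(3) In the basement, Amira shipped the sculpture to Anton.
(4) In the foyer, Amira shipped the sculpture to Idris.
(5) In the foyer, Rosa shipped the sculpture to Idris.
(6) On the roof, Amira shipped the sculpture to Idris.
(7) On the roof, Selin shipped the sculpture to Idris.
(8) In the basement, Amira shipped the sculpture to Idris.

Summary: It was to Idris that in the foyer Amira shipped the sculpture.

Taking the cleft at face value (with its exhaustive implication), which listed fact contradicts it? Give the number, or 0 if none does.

Focus of the cleft: "Idris" (the recipient). Presupposed background: same agent, thing, setting (Amira / the sculpture / in the foyer).
Exhaustivity: Idris is the only recipient satisfying that background.
Every other fact differs from the presupposition on some backgrounded slot, so none challenges the exhaustivity.

0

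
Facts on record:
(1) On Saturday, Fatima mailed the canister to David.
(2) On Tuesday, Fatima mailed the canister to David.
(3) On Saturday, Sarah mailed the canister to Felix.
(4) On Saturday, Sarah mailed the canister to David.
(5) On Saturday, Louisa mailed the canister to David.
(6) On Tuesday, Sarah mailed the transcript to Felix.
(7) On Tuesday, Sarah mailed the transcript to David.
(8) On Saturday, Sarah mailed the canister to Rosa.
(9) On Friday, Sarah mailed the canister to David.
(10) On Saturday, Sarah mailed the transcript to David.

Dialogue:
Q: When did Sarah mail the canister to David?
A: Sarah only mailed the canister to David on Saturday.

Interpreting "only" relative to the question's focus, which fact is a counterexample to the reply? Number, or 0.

9

Answering "When did ...?" puts focus on the setting — here, "on Saturday".
So "only" ranges over settings; the rest (same agent, thing, recipient (Sarah / the canister / David)) is presupposed.
Fact (9) shares the background with a different setting (on Friday) — counterexample.
(Fact (10) would refute a reading with focus on the thing — but that is not what the question asks.)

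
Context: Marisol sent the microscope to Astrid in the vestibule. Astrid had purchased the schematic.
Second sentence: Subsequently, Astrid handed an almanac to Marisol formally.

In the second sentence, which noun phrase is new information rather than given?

an almanac

"Astrid" and "Marisol" in the second sentence are given — already mentioned in the context.
"an almanac" has no antecedent in the context; it is discourse-new (the indefinite article also signals a new referent).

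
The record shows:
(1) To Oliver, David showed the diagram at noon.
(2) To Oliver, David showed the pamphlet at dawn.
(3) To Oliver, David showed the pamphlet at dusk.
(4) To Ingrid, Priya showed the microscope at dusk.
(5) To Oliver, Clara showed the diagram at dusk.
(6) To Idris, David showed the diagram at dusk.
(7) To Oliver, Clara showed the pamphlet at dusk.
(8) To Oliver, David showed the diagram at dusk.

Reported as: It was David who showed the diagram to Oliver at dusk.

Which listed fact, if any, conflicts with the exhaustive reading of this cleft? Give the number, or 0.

Focus of the cleft: "David" (the agent). Presupposed background: the diagram as thing and Oliver as recipient and at dusk as setting.
Exhaustivity: David is the only agent satisfying that background.
But fact (5) also has the diagram as thing and Oliver as recipient and at dusk as setting, with agent = Clara — so the exhaustive reading fails.

5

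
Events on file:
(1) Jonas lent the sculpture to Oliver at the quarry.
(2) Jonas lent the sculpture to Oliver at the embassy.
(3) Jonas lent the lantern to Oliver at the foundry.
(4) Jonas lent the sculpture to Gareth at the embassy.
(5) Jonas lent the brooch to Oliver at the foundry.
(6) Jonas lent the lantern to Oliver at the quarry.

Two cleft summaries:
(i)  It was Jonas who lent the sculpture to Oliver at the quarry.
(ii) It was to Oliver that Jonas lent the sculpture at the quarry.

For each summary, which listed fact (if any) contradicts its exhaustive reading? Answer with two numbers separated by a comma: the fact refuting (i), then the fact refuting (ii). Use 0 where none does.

0, 0

(i): focus "Jonas". No fact shares the sculpture as thing and Oliver as recipient and at the quarry as setting with a different agent. 0.
(ii): focus "Oliver". No fact shares Jonas as agent and the sculpture as thing and at the quarry as setting with a different recipient. 0.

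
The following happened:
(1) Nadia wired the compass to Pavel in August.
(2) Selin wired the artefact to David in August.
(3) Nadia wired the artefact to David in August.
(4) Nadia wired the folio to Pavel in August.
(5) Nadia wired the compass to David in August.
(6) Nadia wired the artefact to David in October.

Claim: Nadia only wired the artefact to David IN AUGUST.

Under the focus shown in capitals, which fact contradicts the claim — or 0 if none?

Focus (in capitals) is "in August" — the setting. "Only" excludes alternative settings while holding fixed agent = Nadia, thing = the artefact, recipient = David.
Fact (6) matches on agent = Nadia, thing = the artefact, recipient = David, but has setting = in October instead. That refutes the claim.

6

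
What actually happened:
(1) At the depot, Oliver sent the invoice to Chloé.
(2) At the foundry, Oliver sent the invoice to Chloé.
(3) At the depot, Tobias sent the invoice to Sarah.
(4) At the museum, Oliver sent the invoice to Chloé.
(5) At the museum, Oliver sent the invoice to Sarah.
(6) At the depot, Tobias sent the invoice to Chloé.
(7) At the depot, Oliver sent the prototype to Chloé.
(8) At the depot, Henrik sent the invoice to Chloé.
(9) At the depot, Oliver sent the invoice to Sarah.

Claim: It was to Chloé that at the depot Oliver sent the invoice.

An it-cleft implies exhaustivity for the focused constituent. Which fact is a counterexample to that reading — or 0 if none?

9

Focus of the cleft: "Chloé" (the recipient). Presupposed background: same agent, thing, setting (Oliver / the invoice / at the depot).
Exhaustivity: Chloé is the only recipient satisfying that background.
Fact (9) shares the background but with recipient = Sarah; exhaustivity is violated.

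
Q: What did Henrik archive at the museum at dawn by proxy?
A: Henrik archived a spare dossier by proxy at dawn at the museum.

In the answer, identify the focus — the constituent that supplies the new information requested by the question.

The wh-word "what" asks about the direct object.
In the answer, "Henrik", "at dawn", "by proxy" and "at the museum" are given — repeated from the question.
The constituent filling the direct object gap is "a spare dossier"; that is the focus and would carry nuclear stress.

a spare dossier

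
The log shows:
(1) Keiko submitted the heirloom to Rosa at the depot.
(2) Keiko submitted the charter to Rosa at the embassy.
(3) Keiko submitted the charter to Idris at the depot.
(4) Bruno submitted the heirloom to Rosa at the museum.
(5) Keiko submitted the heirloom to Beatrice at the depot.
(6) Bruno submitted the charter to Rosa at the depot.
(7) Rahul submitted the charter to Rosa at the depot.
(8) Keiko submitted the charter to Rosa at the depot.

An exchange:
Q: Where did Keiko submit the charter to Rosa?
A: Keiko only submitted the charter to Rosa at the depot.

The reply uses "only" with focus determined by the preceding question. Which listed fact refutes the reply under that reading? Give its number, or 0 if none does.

2

Answering "Where did ...?" puts focus on the setting — here, "at the depot".
"Only" then excludes alternative settings while the background — agent = Keiko, thing = the charter, recipient = Rosa — is held fixed.
Fact (2) keeps agent = Keiko, thing = the charter, recipient = Rosa but has setting = at the embassy; that refutes the reply.
(Fact (3) would refute a reading with focus on the recipient — but that is not what the question asks.)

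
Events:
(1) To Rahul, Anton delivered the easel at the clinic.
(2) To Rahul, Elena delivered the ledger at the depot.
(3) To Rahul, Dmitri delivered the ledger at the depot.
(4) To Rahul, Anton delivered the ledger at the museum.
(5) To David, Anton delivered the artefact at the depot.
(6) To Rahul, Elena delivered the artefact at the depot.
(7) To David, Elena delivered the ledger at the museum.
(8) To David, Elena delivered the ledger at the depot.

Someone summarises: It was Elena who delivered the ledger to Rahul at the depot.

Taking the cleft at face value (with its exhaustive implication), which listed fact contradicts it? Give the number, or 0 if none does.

The cleft puts "Elena" in focus and presupposes the open proposition with same thing, recipient, setting (the ledger / Rahul / at the depot).
The exhaustive reading says no other agent fits that background.
But fact (3) also has same thing, recipient, setting (the ledger / Rahul / at the depot), with agent = Dmitri — so the exhaustive reading fails.

3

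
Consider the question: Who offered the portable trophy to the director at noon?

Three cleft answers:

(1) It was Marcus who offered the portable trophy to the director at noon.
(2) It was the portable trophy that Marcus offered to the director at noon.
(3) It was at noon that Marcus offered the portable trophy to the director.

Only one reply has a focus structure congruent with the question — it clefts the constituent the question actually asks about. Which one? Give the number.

1

The question word "who" targets the subject (agent).
Option (1) clefts "Marcus" — that matches what the question asks about.
Option (2) clefts "the portable trophy" — the direct object, not what was asked.
Option (3) clefts "at noon" — the time, not what was asked.
So the congruent reply is (1).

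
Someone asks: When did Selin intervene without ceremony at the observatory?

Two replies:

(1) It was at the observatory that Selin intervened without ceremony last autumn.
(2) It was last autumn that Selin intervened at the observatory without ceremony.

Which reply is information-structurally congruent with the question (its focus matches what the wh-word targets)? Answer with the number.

The question word "when" targets the time.
Option (1) clefts "at the observatory" — the location, not what was asked.
Option (2) clefts "last autumn" — that matches what the question asks about.
So the congruent reply is (2).

2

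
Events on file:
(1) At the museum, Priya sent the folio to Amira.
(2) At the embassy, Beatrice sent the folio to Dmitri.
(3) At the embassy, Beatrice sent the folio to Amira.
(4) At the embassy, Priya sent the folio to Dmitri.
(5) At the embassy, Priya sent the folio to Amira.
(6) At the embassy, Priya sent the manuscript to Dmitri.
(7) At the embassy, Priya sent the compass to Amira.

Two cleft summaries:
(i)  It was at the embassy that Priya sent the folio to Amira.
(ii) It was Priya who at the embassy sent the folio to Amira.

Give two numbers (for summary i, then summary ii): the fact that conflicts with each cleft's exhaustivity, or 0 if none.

1, 3

Summary (i) focuses "at the embassy" (the setting); background Priya as agent and the folio as thing and Amira as recipient. Fact (1) matches that background with setting = at the museum — refutes (i).
Summary (ii) focuses "Priya" (the agent); background the folio as thing and Amira as recipient and at the embassy as setting. Fact (3) matches that background with agent = Beatrice — refutes (ii).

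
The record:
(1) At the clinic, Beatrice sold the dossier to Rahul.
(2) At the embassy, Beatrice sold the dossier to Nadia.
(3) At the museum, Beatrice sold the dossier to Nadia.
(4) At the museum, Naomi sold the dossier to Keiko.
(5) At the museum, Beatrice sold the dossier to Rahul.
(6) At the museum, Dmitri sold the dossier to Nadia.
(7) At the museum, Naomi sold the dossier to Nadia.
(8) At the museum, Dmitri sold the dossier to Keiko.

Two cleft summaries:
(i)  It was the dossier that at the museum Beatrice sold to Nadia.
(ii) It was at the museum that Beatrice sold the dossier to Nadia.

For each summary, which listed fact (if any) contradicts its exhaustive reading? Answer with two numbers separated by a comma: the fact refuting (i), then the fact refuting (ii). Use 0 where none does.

0, 2

(i): focus "the dossier". No fact shares agent = Beatrice, recipient = Nadia, setting = at the museum with a different thing. 0.
(ii): focus "at the museum". Looking for agent = Beatrice, thing = the dossier, recipient = Nadia with some other setting — fact (2) has at the embassy there. Refuted.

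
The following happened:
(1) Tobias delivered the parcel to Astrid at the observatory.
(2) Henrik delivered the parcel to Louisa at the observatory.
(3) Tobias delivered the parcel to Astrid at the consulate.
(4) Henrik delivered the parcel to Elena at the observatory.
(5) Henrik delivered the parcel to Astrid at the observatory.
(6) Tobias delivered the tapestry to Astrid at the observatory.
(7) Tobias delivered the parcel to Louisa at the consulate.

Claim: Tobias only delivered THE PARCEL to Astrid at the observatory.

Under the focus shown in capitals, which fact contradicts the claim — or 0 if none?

The capitals mark "the parcel" as focus. So "only" rules out other things, with the rest (agent = Tobias, recipient = Astrid, setting = at the observatory) as background.
Fact (6) matches on agent = Tobias, recipient = Astrid, setting = at the observatory, but has thing = the tapestry instead. That refutes the claim.

6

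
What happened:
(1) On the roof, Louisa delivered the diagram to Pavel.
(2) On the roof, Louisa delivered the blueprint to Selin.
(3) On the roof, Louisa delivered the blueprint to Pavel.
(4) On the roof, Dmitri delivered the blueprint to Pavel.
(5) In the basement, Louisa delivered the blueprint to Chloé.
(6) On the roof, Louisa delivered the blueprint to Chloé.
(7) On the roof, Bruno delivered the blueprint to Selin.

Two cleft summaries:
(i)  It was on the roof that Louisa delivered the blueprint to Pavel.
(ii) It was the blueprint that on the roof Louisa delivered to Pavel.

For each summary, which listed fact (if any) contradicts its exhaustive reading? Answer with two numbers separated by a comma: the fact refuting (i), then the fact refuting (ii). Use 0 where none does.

0, 1

(i): focus "on the roof". No fact shares same agent, thing, recipient (Louisa / the blueprint / Pavel) with a different setting. 0.
(ii): focus "the blueprint". Looking for same agent, recipient, setting (Louisa / Pavel / on the roof) with some other thing — fact (1) has the diagram there. Refuted.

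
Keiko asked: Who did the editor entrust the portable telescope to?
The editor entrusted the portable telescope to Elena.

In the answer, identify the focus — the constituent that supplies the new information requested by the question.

to Elena

The wh-word "who" asks about the recipient.
In the answer, "the editor" and "the portable telescope" are given — repeated from the question.
The constituent filling the recipient gap is "to Elena"; that is the focus and would carry nuclear stress.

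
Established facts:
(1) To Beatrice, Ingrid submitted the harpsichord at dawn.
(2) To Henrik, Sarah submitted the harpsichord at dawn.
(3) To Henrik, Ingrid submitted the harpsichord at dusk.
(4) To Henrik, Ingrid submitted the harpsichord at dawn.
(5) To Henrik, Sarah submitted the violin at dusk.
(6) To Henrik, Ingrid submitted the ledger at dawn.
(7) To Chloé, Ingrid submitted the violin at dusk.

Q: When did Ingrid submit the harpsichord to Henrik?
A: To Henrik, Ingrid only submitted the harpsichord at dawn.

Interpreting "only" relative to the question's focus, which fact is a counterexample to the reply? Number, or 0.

The question "When did ...?" targets the setting, so in the reply the focus falls on "at dawn".
So "only" ranges over settings; the rest (same agent, thing, recipient (Ingrid / the harpsichord / Henrik)) is presupposed.
Fact (3) keeps same agent, thing, recipient (Ingrid / the harpsichord / Henrik) but has setting = at dusk; that refutes the reply.
(Fact (1) would refute a reading with focus on the recipient — but that is not what the question asks.)

3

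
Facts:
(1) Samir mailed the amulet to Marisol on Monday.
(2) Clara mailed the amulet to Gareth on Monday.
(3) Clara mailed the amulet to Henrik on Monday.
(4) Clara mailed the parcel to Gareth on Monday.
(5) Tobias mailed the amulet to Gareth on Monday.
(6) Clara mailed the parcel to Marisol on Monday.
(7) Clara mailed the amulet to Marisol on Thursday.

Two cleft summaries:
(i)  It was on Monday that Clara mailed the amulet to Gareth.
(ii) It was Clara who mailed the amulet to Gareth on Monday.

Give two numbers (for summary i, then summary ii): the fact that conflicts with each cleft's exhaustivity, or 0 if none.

Summary (i) focuses "on Monday" (the setting); background same agent, thing, recipient (Clara / the amulet / Gareth). No fact matches that background with a different setting, so 0.
Summary (ii) focuses "Clara" (the agent); background same thing, recipient, setting (the amulet / Gareth / on Monday). Fact (5) matches that background with agent = Tobias — refutes (ii).

0, 5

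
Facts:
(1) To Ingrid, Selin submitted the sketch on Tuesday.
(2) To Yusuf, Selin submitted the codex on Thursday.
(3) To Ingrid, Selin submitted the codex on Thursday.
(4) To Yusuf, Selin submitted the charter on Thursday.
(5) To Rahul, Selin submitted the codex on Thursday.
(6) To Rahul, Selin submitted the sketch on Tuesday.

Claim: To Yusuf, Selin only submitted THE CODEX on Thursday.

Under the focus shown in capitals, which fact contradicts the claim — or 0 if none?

4

Focus (in capitals) is "the codex" — the thing. "Only" excludes alternative things while holding fixed Selin as agent and Yusuf as recipient and on Thursday as setting.
Fact (4) matches on Selin as agent and Yusuf as recipient and on Thursday as setting, but has thing = the charter instead. That refutes the claim.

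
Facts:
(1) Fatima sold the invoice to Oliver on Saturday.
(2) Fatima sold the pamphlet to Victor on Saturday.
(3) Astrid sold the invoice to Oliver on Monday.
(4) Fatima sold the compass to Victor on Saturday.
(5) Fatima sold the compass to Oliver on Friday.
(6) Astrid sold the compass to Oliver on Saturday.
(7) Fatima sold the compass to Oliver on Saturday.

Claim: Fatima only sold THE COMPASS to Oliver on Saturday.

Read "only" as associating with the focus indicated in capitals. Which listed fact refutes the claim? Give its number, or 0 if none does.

Focus (in capitals) is "the compass" — the thing. "Only" excludes alternative things while holding fixed agent = Fatima, recipient = Oliver, setting = on Saturday.
Fact (1) matches on agent = Fatima, recipient = Oliver, setting = on Saturday, but has thing = the invoice instead. That refutes the claim.

1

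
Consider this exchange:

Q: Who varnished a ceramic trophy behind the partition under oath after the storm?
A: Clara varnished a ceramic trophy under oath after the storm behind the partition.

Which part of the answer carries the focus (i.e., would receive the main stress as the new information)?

Clara

The wh-word "who" asks about the subject (agent).
In the answer, "a ceramic trophy", "after the storm", "behind the partition" and "under oath" are given — repeated from the question.
The constituent filling the subject (agent) gap is "Clara"; that is the focus and would carry nuclear stress.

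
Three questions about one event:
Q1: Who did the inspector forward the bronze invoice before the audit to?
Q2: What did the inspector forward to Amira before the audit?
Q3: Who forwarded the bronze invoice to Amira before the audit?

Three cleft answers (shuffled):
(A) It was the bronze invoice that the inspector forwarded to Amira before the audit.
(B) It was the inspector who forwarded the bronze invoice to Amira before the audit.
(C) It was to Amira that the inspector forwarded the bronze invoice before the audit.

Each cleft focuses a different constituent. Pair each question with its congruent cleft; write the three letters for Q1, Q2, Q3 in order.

CAB

Q1 asks about the recipient; cleft (C) focuses "to Amira", which is the recipient — so Q1 → C.
Q2 asks about the direct object; cleft (A) focuses "the bronze invoice", which is the direct object — so Q2 → A.
Q3 asks about the subject (agent); cleft (B) focuses "the inspector", which is the subject (agent) — so Q3 → B.
Mapping: Q1→C, Q2→A, Q3→B.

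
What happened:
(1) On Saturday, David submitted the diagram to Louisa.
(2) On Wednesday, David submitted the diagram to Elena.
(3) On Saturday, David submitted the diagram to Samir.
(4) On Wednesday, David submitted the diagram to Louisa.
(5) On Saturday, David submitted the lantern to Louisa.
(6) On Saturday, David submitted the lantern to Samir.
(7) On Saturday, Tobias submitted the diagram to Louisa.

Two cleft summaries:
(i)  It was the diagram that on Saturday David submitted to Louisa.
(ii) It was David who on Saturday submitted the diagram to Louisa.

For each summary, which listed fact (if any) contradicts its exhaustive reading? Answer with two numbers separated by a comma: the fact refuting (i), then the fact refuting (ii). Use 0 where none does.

Summary (i) focuses "the diagram" (the thing); background same agent, recipient, setting (David / Louisa / on Saturday). Fact (5) matches that background with thing = the lantern — refutes (i).
Summary (ii) focuses "David" (the agent); background same thing, recipient, setting (the diagram / Louisa / on Saturday). Fact (7) matches that background with agent = Tobias — refutes (ii).

5, 7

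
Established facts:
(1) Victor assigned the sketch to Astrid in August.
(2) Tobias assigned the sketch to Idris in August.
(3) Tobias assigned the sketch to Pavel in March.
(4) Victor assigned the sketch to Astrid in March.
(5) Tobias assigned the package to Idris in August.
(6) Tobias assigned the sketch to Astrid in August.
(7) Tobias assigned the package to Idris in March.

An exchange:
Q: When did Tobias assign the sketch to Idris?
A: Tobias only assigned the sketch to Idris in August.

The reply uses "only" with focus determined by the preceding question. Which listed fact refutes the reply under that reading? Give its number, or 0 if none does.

0

The question "When did ...?" targets the setting, so in the reply the focus falls on "in August".
"Only" then excludes alternative settings while the background — agent = Tobias, thing = the sketch, recipient = Idris — is held fixed.
No listed fact shares that background with another setting. Nothing contradicts the reply.
(Fact (6) would refute a reading with focus on the recipient — but that is not what the question asks.)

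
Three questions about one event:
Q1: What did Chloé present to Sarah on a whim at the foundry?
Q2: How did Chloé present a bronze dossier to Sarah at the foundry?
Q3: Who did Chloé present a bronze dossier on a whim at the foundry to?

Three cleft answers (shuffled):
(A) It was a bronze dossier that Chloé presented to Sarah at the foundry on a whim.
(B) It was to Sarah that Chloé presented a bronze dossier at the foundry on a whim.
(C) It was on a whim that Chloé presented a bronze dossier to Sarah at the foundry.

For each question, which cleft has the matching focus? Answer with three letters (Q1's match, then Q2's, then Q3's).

Q1 asks about the direct object; cleft (A) focuses "a bronze dossier", which is the direct object — so Q1 → A.
Q2 asks about the manner; cleft (C) focuses "on a whim", which is the manner — so Q2 → C.
Q3 asks about the recipient; cleft (B) focuses "to Sarah", which is the recipient — so Q3 → B.
Mapping: Q1→A, Q2→C, Q3→B.

ACB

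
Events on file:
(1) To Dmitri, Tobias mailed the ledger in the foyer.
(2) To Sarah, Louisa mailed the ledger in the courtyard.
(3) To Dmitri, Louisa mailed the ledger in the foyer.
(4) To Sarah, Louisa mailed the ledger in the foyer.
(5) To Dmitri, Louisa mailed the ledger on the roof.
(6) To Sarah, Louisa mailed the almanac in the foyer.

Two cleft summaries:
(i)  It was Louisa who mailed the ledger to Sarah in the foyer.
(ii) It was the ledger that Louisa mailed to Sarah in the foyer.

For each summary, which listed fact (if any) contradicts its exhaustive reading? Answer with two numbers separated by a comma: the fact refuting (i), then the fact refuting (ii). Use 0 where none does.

0, 6

Summary (i) focuses "Louisa" (the agent); background same thing, recipient, setting (the ledger / Sarah / in the foyer). No fact matches that background with a different agent, so 0.
Summary (ii) focuses "the ledger" (the thing); background same agent, recipient, setting (Louisa / Sarah / in the foyer). Fact (6) matches that background with thing = the almanac — refutes (ii).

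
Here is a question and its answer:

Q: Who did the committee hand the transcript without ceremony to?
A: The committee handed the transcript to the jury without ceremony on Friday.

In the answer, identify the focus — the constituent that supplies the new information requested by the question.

The wh-word "who" asks about the recipient.
In the answer, "the committee", "the transcript" and "without ceremony" are given — repeated from the question.
"on Friday" is also new, but it specifies the time, which is not what the question asks about — so it is not the focus.
The constituent filling the recipient gap is "to the jury"; that is the focus.

to the jury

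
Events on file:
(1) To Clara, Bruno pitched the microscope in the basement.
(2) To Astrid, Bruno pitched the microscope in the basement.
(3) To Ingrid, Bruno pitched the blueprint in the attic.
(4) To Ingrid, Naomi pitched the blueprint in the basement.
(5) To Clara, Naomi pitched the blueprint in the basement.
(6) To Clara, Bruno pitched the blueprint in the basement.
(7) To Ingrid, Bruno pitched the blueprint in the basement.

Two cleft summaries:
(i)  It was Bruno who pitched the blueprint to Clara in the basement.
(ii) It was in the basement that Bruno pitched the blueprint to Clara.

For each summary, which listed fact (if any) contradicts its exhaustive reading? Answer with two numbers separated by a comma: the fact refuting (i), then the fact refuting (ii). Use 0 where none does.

Summary (i) focuses "Bruno" (the agent); background same thing, recipient, setting (the blueprint / Clara / in the basement). Fact (5) matches that background with agent = Naomi — refutes (i).
Summary (ii) focuses "in the basement" (the setting); background same agent, thing, recipient (Bruno / the blueprint / Clara). No fact matches that background with a different setting, so 0.

5, 0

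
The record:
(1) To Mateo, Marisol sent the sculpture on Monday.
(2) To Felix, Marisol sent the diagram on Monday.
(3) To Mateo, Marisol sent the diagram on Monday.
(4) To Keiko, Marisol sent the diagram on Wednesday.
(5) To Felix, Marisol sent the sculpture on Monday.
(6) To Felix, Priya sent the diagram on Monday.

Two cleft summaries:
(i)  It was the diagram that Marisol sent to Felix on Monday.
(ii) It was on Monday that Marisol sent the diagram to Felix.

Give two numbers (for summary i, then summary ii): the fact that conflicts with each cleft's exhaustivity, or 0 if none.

5, 0

Summary (i) focuses "the diagram" (the thing); background Marisol as agent and Felix as recipient and on Monday as setting. Fact (5) matches that background with thing = the sculpture — refutes (i).
Summary (ii) focuses "on Monday" (the setting); background Marisol as agent and the diagram as thing and Felix as recipient. No fact matches that background with a different setting, so 0.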